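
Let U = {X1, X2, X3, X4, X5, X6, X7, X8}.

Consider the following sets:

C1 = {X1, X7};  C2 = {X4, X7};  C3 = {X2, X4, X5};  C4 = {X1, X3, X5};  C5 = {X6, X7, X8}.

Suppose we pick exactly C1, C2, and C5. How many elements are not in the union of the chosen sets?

Union of C1, C2, C5 = {X1, X4, X6, X7, X8}.
Not covered: X2, X3, X5 — 3 elements.

3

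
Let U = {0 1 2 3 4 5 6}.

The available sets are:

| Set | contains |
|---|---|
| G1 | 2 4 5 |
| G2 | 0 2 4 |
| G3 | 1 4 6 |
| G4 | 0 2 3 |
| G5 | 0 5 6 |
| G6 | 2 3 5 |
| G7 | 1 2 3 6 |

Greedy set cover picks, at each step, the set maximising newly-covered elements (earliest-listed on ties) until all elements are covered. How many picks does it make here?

Greedy: pick G7 (covers 4 new) → pick G1 (covers 2 new) → pick G2 (covers 1 new). Total picks: 3.

3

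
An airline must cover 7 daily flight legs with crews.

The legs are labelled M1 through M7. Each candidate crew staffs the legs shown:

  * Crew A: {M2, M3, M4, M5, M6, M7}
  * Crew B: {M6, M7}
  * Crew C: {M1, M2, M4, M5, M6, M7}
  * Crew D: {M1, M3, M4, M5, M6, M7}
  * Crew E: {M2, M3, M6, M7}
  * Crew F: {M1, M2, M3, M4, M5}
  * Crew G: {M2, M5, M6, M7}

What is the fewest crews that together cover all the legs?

Take {F, G}. Their union is {M1, M2, M3, M4, M5, M6, M7}, which is all 7 legs.
No single crew has all 7 legs (the largest, A, has 6), so 2 is optimal.

2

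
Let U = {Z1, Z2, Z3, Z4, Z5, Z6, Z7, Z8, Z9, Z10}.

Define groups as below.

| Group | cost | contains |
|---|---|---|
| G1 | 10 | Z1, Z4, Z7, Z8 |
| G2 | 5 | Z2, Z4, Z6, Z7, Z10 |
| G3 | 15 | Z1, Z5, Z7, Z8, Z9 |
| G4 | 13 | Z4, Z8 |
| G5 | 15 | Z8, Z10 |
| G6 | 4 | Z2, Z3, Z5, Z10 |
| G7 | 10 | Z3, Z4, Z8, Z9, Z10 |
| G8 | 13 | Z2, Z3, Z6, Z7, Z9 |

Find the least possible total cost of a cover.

24

G2, G3, G6 together cover every point (G2 ∪ G3 ∪ G6 = {Z1, Z2, Z3, Z4, Z5, Z6, Z7, Z8, Z9, Z10}); total cost 5 + 15 + 4 = 24.
The greedy pick G2, G6, G1, G7 costs 29; no covering selection beats 24.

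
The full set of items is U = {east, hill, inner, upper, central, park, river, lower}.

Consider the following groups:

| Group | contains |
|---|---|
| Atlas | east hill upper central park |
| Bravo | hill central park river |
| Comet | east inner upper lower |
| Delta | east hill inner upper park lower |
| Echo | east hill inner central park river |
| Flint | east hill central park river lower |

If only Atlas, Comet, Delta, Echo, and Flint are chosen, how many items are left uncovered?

0

Union of Atlas, Comet, Delta, Echo, Flint = {east, hill, inner, upper, central, park, river, lower} — that's every item, so 0 are uncovered.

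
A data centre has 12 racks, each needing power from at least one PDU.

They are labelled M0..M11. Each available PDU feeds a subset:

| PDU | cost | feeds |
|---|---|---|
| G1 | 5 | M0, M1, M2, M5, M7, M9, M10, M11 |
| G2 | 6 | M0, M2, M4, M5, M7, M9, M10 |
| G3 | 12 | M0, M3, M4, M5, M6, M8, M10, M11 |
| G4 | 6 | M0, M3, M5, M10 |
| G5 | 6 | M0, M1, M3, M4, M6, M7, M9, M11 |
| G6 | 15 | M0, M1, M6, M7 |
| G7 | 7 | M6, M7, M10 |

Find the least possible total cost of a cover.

G1, G3 together cover every rack (G1 ∪ G3 = {M0, M1, M2, M3, M4, M5, M6, M7, M8, M9, M10, M11}); total cost 5 + 12 = 17.
The greedy pick G1, G5, G3 costs 23; no covering selection beats 17.

17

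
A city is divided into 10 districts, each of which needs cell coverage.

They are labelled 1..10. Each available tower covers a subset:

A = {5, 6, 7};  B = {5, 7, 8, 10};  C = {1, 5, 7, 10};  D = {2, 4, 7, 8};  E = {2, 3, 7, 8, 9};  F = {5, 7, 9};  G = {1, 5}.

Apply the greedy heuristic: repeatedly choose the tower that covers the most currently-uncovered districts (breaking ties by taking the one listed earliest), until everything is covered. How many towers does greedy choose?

4

Greedy: pick E (covers 5 new) → pick C (covers 3 new) → pick A (covers 1 new) → pick D (covers 1 new). Total picks: 4.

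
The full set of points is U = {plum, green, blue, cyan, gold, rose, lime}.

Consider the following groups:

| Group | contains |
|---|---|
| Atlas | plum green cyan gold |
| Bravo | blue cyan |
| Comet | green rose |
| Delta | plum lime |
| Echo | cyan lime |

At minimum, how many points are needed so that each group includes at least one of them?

3

The 3 points {cyan, rose, lime} hit every group.
The groups Bravo, Comet, Delta are pairwise disjoint, so any hitting set needs a separate point for each — at least 3. Hence 3 is optimal.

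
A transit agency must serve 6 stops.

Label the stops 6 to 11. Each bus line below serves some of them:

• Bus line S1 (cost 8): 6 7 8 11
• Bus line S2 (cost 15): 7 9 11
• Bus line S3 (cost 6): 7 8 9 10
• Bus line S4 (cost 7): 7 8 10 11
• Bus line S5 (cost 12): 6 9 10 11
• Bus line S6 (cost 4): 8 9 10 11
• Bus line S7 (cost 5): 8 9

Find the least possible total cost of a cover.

12

S1, S6 together cover every stop (S1 ∪ S6 = {6, 7, 8, 9, 10, 11}); total cost 8 + 4 = 12.
No covering selection has total cost below 12.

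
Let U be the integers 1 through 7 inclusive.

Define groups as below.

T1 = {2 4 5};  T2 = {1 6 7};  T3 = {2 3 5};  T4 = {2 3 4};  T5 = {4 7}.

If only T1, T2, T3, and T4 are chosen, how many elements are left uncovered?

Union of T1, T2, T3, T4 = {1, 2, 3, 4, 5, 6, 7} — that's every element, so 0 are uncovered.

0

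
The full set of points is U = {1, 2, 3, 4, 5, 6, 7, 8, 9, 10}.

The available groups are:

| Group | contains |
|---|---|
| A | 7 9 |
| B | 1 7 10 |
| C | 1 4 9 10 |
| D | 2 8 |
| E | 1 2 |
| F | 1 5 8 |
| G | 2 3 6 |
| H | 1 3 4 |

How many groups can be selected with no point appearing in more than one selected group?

3

A, D, H are pairwise disjoint (A={7,9}; D={2,8}; H={1,3,4}).
Every remaining group overlaps one of these, and no 4 of the listed groups are pairwise disjoint, so 3 is the maximum.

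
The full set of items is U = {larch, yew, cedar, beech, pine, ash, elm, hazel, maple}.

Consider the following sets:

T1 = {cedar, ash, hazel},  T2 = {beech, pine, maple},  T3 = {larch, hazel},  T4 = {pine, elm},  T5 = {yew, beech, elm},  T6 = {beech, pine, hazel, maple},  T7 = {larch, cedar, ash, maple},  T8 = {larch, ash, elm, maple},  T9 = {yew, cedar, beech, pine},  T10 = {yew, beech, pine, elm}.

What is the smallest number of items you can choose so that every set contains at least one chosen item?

4

The 4 items {larch, pine, elm, hazel} hit every set.
No choice of 3 items meets every set, so 4 is the minimum.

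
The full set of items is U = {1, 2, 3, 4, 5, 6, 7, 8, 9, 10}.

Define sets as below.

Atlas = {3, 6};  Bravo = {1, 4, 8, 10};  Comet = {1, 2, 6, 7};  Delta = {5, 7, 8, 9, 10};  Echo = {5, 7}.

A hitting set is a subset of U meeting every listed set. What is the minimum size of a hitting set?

The 3 items {3, 7, 10} hit every set.
The sets Atlas, Bravo, Echo are pairwise disjoint, so any hitting set needs a separate item for each — at least 3. Hence 3 is optimal.

3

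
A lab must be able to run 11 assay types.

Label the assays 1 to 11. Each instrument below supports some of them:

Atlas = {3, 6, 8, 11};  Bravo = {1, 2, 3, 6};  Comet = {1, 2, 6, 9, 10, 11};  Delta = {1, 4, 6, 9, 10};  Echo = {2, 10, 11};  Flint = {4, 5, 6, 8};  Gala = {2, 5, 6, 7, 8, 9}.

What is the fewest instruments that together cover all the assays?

Take {Atlas, Delta, Gala}. Their union is {1, 2, 3, 4, 5, 6, 7, 8, 9, 10, 11}, which is all 11 assays.
Only Gala contains 7, so Gala is forced; the remaining 5 assays need at least 2 more instruments (each remaining instrument adds at most 3) — so at least 3 instruments are needed, and 3 is optimal.

3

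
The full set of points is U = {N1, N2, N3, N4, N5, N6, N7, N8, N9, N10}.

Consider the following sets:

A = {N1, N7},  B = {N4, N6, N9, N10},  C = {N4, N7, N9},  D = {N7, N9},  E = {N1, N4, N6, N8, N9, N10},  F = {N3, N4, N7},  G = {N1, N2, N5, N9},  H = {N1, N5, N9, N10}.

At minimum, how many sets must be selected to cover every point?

3

E, F, and G cover everything between them: the union {N1, N2, N3, N4, N5, N6, N7, N8, N9, N10} is all of U.
Only G contains N2, so G is forced; the remaining 6 points need at least 2 more sets (each remaining set adds at most 4) — so at least 3 sets are needed, and 3 is optimal.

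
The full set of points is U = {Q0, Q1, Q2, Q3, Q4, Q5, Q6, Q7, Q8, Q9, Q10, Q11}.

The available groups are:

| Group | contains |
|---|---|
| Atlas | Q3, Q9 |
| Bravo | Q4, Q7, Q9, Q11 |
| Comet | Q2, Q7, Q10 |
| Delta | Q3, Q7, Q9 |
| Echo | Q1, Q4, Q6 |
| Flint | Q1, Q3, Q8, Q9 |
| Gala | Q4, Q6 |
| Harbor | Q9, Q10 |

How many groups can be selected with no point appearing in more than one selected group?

3

Atlas, Comet, Gala are pairwise disjoint (Atlas={Q3,Q9}; Comet={Q2,Q7,Q10}; Gala={Q4,Q6}).
Every remaining group overlaps one of these, and no 4 of the listed groups are pairwise disjoint, so 3 is the maximum.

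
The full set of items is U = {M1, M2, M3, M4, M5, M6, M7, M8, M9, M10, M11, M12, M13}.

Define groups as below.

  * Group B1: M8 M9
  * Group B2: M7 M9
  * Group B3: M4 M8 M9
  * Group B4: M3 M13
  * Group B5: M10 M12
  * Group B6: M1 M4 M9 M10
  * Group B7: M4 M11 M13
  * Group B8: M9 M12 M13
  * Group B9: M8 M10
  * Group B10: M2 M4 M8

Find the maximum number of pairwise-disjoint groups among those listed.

B2, B4, B5, B10 are pairwise disjoint (B2={M7,M9}; B4={M3,M13}; B5={M10,M12}; B10={M2,M4,M8}).
Every remaining group overlaps one of these, and no 5 of the listed groups are pairwise disjoint, so 4 is the maximum.

4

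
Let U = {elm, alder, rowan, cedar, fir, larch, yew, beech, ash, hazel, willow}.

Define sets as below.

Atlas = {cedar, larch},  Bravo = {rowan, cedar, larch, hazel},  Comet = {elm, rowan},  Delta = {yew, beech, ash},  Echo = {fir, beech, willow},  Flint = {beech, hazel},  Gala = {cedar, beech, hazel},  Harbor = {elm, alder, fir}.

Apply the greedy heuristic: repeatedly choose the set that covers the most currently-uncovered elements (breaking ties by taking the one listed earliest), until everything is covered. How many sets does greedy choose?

Greedy: pick Bravo (covers 4 new) → pick Delta (covers 3 new) → pick Harbor (covers 3 new) → pick Echo (covers 1 new). Total picks: 4.

4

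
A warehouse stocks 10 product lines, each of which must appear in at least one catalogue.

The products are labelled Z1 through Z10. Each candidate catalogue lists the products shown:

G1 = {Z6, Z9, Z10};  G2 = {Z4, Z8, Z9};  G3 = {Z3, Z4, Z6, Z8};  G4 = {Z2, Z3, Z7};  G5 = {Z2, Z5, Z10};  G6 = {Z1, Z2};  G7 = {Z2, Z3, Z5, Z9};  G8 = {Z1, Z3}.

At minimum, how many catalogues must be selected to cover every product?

5

G1 and G3 and G4 and G6 and G7 together: G1 ∪ G3 ∪ G4 ∪ G6 ∪ G7 = {Z1, Z2, Z3, Z4, Z5, Z6, Z7, Z8, Z9, Z10} — every product is covered.
No 4 of the 8 catalogues cover everything (all 70 combinations miss at least one product), so 5 is optimal.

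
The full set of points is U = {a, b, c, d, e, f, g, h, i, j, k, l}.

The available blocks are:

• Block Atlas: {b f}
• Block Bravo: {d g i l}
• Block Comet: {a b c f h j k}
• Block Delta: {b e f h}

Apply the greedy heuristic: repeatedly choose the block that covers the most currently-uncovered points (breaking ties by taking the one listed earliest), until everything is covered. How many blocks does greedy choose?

Greedy: pick Comet (covers 7 new) → pick Bravo (covers 4 new) → pick Delta (covers 1 new). Total picks: 3.

3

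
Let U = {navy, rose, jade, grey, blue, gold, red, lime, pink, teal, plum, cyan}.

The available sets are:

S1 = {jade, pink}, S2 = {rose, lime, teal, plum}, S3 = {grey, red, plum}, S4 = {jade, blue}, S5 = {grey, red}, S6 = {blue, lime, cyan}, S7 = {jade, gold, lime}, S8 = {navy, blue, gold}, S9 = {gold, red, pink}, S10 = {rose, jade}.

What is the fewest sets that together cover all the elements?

5

S1 and S2 and S3 and S6 and S8 together: S1 ∪ S2 ∪ S3 ∪ S6 ∪ S8 = {navy, rose, jade, grey, blue, gold, red, lime, pink, teal, plum, cyan} — every element is covered.
No 4 of the 10 sets cover everything (all 210 combinations miss at least one element), so 5 is optimal.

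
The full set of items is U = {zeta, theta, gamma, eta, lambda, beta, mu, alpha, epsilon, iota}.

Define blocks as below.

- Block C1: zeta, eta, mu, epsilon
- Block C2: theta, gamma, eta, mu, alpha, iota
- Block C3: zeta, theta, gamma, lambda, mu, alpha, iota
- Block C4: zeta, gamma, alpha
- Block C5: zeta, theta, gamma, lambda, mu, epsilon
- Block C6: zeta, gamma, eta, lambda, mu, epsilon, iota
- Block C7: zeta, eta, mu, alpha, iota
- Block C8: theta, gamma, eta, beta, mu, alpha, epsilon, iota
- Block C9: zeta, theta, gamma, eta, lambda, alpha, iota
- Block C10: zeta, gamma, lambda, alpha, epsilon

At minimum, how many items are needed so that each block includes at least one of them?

2

H = {zeta, iota} meets every block (each contains at least one member of H), and |H| = 2.
No single item lies in every block, so at least 2 are needed and 2 is optimal.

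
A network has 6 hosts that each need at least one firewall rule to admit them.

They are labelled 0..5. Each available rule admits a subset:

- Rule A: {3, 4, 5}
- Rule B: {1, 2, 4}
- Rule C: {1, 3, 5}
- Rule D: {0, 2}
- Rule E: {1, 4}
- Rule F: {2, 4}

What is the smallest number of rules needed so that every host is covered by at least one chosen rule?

Take {C, D, F}. Their union is {0, 1, 2, 3, 4, 5}, which is all 6 hosts.
Only D contains 0, so D is forced; the remaining 4 hosts need at least 2 more rules (each remaining rule adds at most 3) — so at least 3 rules are needed, and 3 is optimal.

3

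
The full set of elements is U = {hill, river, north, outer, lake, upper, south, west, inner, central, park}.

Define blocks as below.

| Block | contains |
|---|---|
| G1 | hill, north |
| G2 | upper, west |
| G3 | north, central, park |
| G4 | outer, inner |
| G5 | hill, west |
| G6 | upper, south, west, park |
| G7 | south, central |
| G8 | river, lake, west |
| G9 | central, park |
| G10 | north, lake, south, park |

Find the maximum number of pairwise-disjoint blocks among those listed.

G1, G4, G8, G9 are pairwise disjoint (G1={hill,north}; G4={outer,inner}; G8={river,lake,west}; G9={central,park}).
Every remaining block overlaps one of these, and no 5 of the listed blocks are pairwise disjoint, so 4 is the maximum.

4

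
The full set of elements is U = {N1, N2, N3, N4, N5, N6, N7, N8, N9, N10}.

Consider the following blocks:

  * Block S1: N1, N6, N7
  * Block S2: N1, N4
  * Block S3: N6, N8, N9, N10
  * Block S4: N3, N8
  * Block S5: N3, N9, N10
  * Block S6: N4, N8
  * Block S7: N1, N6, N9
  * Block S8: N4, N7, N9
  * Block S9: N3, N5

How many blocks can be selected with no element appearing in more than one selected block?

S2, S3, S9 are pairwise disjoint (S2={N1,N4}; S3={N6,N8,N9,N10}; S9={N3,N5}).
Every remaining block overlaps one of these, and no 4 of the listed blocks are pairwise disjoint, so 3 is the maximum.

3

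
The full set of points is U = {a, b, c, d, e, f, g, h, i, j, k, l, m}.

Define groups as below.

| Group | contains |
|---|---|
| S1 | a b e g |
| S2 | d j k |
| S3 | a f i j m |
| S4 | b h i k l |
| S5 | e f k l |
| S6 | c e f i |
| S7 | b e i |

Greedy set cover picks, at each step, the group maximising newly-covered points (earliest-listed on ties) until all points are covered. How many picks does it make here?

5

Greedy: pick S3 (covers 5 new) → pick S4 (covers 4 new) → pick S1 (covers 2 new) → pick S2 (covers 1 new) → pick S6 (covers 1 new). Total picks: 5.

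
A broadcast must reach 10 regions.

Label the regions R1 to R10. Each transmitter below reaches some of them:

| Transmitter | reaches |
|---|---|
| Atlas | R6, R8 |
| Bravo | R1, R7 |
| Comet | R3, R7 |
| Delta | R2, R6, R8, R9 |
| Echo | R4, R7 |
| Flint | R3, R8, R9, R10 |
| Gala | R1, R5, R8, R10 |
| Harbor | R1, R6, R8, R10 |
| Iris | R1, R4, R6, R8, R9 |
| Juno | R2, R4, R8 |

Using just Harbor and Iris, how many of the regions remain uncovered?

4

Union of Harbor, Iris = {R1, R4, R6, R8, R9, R10}.
Not covered: R2, R3, R5, R7 — 4 regions.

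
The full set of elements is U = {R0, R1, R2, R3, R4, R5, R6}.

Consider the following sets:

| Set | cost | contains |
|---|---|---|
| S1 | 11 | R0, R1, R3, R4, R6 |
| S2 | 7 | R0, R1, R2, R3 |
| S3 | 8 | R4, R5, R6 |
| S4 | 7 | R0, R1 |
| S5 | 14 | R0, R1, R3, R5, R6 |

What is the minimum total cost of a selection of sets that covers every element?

S2, S3 together cover every element (S2 ∪ S3 = {R0, R1, R2, R3, R4, R5, R6}); total cost 7 + 8 = 15.
No covering selection has total cost below 15.

15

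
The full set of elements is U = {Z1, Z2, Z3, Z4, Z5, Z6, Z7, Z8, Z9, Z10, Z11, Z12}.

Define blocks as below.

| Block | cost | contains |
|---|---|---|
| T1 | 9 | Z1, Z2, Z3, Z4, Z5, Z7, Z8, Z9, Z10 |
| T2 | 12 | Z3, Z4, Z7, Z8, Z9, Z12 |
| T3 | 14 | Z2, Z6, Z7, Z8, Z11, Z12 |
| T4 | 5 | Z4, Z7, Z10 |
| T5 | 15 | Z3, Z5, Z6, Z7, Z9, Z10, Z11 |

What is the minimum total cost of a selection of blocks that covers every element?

T1, T3 together cover every element (T1 ∪ T3 = {Z1, Z2, Z3, Z4, Z5, Z6, Z7, Z8, Z9, Z10, Z11, Z12}); total cost 9 + 14 = 23.
No covering selection has total cost below 23.

23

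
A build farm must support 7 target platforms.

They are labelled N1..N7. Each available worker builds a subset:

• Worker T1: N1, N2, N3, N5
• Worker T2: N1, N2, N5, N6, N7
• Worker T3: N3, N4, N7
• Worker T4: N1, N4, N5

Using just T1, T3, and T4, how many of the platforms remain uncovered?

1

Union of T1, T3, T4 = {N1, N2, N3, N4, N5, N7}.
Not covered: N6 — 1 platform.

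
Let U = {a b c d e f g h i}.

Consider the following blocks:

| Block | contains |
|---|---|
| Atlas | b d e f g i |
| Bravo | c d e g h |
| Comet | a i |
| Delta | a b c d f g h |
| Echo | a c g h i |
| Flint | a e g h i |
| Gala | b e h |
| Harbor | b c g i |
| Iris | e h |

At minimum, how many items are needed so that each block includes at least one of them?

The 2 items {h, i} hit every block.
The blocks Bravo, Comet are pairwise disjoint, so any hitting set needs a separate item for each — at least 2. Hence 2 is optimal.

2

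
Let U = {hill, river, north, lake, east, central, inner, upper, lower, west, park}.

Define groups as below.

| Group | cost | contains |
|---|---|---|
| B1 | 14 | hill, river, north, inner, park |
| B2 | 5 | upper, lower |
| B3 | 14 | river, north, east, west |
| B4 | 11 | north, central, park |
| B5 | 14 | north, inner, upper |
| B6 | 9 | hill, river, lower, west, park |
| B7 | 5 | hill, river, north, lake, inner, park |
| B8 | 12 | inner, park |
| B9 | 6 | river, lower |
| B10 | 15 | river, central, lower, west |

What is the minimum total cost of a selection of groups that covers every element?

B2, B3, B4, B7 together cover every element (B2 ∪ B3 ∪ B4 ∪ B7 = {hill, river, north, lake, east, central, inner, upper, lower, west, park}); total cost 5 + 14 + 11 + 5 = 35.
No covering selection has total cost below 35.

35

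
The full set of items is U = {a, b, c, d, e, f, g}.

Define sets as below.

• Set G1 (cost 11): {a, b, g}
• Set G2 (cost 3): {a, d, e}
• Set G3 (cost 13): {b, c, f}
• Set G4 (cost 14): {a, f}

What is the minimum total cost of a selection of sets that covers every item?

G1, G2, G3 together cover every item (G1 ∪ G2 ∪ G3 = {a, b, c, d, e, f, g}); total cost 11 + 3 + 13 = 27.
No covering selection has total cost below 27.

27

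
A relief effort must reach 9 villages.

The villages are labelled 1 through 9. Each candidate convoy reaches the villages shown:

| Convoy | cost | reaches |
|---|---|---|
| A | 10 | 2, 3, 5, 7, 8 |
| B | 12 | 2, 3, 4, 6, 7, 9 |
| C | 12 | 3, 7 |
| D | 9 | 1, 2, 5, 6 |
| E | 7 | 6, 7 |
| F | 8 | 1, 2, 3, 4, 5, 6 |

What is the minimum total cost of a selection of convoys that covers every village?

30

A, B, F together cover every village (A ∪ B ∪ F = {1, 2, 3, 4, 5, 6, 7, 8, 9}); total cost 10 + 12 + 8 = 30.
No covering selection has total cost below 30.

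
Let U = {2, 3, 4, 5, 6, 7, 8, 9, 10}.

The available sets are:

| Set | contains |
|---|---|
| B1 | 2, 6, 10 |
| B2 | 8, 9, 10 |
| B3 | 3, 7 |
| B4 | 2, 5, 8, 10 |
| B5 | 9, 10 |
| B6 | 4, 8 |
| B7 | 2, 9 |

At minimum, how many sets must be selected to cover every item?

5

B1, B2, B3, B4, and B6 cover everything between them: the union {2, 3, 4, 5, 6, 7, 8, 9, 10} is all of U.
No 4 of the 7 sets cover everything (all 35 combinations miss at least one item), so 5 is optimal.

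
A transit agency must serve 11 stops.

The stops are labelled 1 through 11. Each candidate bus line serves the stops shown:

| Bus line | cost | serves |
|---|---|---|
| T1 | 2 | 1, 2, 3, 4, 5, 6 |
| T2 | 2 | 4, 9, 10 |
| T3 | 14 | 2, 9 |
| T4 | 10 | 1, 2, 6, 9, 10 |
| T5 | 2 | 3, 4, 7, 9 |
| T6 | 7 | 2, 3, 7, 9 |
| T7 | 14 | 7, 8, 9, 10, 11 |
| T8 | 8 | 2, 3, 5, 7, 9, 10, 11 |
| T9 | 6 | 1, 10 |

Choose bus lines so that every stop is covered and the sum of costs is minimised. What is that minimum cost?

16

T1, T7 together cover every stop (T1 ∪ T7 = {1, 2, 3, 4, 5, 6, 7, 8, 9, 10, 11}); total cost 2 + 14 = 16.
The greedy pick T1, T2, T5, T7 costs 20; no covering selection beats 16.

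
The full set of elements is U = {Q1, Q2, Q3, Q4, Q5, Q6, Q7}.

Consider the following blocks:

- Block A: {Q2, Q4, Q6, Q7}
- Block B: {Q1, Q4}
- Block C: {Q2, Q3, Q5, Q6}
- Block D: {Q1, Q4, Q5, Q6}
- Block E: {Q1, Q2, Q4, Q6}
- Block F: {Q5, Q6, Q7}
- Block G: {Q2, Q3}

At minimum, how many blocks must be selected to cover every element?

C, D, and F cover everything between them: the union {Q1, Q2, Q3, Q4, Q5, Q6, Q7} is all of U.
No 2 of the 7 blocks cover everything (all 21 combinations miss at least one element), so 3 is optimal.

3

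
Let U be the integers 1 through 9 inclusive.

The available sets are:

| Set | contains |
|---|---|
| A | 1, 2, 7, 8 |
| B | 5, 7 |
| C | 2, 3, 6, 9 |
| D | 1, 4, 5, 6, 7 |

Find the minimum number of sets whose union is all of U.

3

A and C and D together: A ∪ C ∪ D = {1, 2, 3, 4, 5, 6, 7, 8, 9} — every element is covered.
Only C contains 3, so C is forced; the remaining 5 elements need at least 2 more sets (each remaining set adds at most 4) — so at least 3 sets are needed, and 3 is optimal.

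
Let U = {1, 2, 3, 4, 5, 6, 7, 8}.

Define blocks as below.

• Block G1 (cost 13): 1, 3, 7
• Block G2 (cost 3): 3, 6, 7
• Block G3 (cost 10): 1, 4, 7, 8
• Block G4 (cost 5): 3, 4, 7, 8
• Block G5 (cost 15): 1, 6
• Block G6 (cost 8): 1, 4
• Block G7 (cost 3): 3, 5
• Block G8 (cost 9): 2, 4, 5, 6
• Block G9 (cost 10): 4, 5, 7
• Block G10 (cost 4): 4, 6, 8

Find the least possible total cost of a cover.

22

G2, G3, G8 together cover every item (G2 ∪ G3 ∪ G8 = {1, 2, 3, 4, 5, 6, 7, 8}); total cost 3 + 10 + 9 = 22.
The greedy pick G2, G10, G7, G6, G8 costs 27; no covering selection beats 22.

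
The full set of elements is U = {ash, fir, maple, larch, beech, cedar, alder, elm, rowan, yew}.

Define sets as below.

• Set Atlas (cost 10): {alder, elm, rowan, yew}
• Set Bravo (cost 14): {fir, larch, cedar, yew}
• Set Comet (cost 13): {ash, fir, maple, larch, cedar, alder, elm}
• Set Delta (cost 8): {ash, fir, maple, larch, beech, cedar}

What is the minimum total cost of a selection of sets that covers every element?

Atlas, Delta together cover every element (Atlas ∪ Delta = {ash, fir, maple, larch, beech, cedar, alder, elm, rowan, yew}); total cost 10 + 8 = 18.
No covering selection has total cost below 18.

18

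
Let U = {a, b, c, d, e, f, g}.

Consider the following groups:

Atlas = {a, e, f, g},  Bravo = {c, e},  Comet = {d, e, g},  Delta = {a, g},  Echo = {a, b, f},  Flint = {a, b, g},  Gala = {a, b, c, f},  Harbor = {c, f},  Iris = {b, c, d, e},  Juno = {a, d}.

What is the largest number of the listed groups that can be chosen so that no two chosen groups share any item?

2

Bravo, Delta are pairwise disjoint (Bravo={c,e}; Delta={a,g}).
Every remaining group overlaps one of these, and no 3 of the listed groups are pairwise disjoint, so 2 is the maximum.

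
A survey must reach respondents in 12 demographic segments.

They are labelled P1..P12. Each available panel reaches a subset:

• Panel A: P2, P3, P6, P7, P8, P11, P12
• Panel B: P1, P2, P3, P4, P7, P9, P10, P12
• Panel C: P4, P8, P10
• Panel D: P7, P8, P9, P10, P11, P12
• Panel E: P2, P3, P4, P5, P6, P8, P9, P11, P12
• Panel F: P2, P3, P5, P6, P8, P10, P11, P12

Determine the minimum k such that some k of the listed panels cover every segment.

2

Take {B, F}. Their union is {P1, P2, P3, P4, P5, P6, P7, P8, P9, P10, P11, P12}, which is all 12 segments.
No single panel has all 12 segments (the largest, E, has 9), so 2 is optimal.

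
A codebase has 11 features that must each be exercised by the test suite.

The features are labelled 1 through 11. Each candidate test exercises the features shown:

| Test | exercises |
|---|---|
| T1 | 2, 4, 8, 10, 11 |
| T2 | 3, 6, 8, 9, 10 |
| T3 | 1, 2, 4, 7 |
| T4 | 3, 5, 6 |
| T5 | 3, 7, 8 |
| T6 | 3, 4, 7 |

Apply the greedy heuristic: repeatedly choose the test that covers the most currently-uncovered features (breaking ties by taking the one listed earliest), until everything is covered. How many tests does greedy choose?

4

Greedy: pick T1 (covers 5 new) → pick T2 (covers 3 new) → pick T3 (covers 2 new) → pick T4 (covers 1 new). Total picks: 4.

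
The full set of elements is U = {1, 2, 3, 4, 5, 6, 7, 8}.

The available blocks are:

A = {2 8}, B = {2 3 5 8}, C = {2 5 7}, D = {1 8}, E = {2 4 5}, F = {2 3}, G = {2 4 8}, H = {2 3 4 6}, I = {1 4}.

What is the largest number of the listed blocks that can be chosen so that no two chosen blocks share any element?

2

D, E are pairwise disjoint (D={1,8}; E={2,4,5}).
Every remaining block overlaps one of these, and no 3 of the listed blocks are pairwise disjoint, so 2 is the maximum.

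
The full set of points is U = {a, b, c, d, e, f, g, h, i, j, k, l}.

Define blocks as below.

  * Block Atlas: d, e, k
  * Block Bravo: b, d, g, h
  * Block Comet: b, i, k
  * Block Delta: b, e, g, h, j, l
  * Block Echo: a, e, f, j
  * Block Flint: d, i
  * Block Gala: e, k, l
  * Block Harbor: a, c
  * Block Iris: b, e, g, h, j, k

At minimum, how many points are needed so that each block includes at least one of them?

4

The 4 points {a, e, h, i} hit every block.
No choice of 3 points meets every block, so 4 is the minimum.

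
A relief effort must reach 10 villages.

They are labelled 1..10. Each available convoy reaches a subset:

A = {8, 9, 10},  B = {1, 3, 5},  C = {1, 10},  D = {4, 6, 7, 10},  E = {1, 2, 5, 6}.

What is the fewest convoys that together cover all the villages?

A and B and D and E together: A ∪ B ∪ D ∪ E = {1, 2, 3, 4, 5, 6, 7, 8, 9, 10} — every village is covered.
No 3 of the 5 convoys cover everything (all 10 combinations miss at least one village), so 4 is optimal.

4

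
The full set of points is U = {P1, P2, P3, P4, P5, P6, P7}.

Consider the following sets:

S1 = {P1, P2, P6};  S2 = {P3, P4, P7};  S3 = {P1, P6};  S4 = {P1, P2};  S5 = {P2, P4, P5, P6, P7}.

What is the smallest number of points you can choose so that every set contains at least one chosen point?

2

The 2 points {P1, P4} hit every set.
The sets S1, S2 are pairwise disjoint, so any hitting set needs a separate point for each — at least 2. Hence 2 is optimal.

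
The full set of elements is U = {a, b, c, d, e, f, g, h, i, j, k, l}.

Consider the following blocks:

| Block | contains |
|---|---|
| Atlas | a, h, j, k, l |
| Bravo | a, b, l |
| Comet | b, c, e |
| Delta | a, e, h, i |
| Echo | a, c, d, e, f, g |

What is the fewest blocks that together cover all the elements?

Atlas and Comet and Delta and Echo together: Atlas ∪ Comet ∪ Delta ∪ Echo = {a, b, c, d, e, f, g, h, i, j, k, l} — every element is covered.
No 3 of the 5 blocks cover everything (all 10 combinations miss at least one element), so 4 is optimal.

4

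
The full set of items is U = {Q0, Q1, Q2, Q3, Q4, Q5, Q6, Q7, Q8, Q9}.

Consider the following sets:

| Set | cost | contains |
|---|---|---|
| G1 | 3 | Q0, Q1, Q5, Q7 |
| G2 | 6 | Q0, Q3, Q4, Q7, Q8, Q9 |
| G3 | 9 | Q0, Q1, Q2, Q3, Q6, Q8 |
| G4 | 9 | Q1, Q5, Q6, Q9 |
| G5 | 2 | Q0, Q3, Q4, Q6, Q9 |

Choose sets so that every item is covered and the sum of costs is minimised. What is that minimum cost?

14

G1, G3, G5 together cover every item (G1 ∪ G3 ∪ G5 = {Q0, Q1, Q2, Q3, Q4, Q5, Q6, Q7, Q8, Q9}); total cost 3 + 9 + 2 = 14.
No covering selection has total cost below 14.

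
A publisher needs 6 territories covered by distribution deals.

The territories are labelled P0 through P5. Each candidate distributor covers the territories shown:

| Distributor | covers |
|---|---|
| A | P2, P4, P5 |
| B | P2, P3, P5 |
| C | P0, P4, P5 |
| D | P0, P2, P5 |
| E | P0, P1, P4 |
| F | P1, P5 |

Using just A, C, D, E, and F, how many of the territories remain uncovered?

1

Union of A, C, D, E, F = {P0, P1, P2, P4, P5}.
Not covered: P3 — 1 territory.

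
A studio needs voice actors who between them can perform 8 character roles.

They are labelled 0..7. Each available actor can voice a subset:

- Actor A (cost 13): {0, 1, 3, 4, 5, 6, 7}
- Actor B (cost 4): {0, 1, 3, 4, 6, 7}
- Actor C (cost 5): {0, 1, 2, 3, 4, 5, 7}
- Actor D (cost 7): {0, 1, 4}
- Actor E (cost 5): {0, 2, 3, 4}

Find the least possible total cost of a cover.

B, C together cover every role (B ∪ C = {0, 1, 2, 3, 4, 5, 6, 7}); total cost 4 + 5 = 9.
No covering selection has total cost below 9.

9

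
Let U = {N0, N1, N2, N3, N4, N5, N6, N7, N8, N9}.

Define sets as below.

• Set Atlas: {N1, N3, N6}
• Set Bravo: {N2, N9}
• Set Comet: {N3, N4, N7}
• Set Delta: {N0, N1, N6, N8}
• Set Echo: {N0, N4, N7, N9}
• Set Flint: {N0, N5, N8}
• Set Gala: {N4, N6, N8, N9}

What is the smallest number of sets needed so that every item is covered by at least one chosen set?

Atlas, Bravo, Echo, and Flint cover everything between them: the union {N0, N1, N2, N3, N4, N5, N6, N7, N8, N9} is all of U.
Only Flint contains N5, so Flint is forced; the remaining 7 items need at least 3 more sets (each remaining set adds at most 3) — so at least 4 sets are needed, and 4 is optimal.

4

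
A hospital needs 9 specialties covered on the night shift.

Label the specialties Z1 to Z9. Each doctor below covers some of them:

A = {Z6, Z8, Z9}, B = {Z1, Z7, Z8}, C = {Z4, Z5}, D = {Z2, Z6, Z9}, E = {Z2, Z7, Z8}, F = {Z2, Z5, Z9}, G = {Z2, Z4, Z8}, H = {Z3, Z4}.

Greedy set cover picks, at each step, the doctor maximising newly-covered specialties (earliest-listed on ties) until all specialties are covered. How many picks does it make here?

5

Greedy: pick A (covers 3 new) → pick B (covers 2 new) → pick C (covers 2 new) → pick D (covers 1 new) → pick H (covers 1 new). Total picks: 5.
(The true minimum cover uses only 4 doctors, so greedy is not optimal here.)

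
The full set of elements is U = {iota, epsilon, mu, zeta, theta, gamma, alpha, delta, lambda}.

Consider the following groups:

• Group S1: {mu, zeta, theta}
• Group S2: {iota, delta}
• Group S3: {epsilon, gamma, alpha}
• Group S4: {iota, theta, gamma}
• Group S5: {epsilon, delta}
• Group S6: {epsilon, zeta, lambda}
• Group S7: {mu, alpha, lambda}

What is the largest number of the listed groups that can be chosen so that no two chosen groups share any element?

3

S4, S5, S7 are pairwise disjoint (S4={iota,theta,gamma}; S5={epsilon,delta}; S7={mu,alpha,lambda}).
Every remaining group overlaps one of these, and no 4 of the listed groups are pairwise disjoint, so 3 is the maximum.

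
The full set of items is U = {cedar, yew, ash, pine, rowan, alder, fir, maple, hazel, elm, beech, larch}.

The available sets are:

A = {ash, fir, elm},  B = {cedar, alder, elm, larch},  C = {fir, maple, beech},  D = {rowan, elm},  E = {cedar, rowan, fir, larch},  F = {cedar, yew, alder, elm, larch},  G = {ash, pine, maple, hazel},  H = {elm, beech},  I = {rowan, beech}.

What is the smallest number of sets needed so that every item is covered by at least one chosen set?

C, D, F, and G cover everything between them: the union {cedar, yew, ash, pine, rowan, alder, fir, maple, hazel, elm, beech, larch} is all of U.
No 3 of the 9 sets cover everything (all 84 combinations miss at least one item), so 4 is optimal.

4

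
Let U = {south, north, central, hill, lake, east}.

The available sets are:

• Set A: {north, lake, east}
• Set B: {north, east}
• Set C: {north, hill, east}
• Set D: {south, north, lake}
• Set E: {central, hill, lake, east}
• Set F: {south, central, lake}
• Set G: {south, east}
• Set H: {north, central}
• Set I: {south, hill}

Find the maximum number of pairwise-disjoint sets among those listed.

G, H are pairwise disjoint (G={south,east}; H={north,central}).
Every remaining set overlaps one of these, and no 3 of the listed sets are pairwise disjoint, so 2 is the maximum.

2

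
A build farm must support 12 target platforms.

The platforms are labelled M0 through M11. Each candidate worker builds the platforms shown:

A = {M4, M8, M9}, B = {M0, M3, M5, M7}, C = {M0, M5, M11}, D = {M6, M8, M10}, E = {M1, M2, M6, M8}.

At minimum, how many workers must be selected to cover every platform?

5

Take {A, B, C, D, E}. Their union is {M0, M1, M2, M3, M4, M5, M6, M7, M8, M9, M10, M11}, which is all 12 platforms.
No 4 of the 5 workers cover everything (all 5 combinations miss at least one platform), so 5 is optimal.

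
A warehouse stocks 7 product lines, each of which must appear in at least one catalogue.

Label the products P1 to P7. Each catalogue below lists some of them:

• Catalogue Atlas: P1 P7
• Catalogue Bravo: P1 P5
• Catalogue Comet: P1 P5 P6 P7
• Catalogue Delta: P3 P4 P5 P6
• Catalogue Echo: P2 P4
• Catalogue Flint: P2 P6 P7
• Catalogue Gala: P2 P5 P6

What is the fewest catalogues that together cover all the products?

3

Take {Comet, Delta, Flint}. Their union is {P1, P2, P3, P4, P5, P6, P7}, which is all 7 products.
Only Delta contains P3, so Delta is forced; the remaining 3 products need at least 2 more catalogues (each remaining catalogue adds at most 2) — so at least 3 catalogues are needed, and 3 is optimal.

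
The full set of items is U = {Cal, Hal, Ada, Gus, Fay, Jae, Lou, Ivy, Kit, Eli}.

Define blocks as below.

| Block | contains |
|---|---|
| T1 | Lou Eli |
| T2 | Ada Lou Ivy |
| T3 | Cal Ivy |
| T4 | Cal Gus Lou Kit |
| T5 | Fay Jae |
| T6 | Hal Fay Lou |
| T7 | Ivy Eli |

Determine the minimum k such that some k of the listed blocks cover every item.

5

Take {T1, T2, T4, T5, T6}. Their union is {Cal, Hal, Ada, Gus, Fay, Jae, Lou, Ivy, Kit, Eli}, which is all 10 items.
No 4 of the 7 blocks cover everything (all 35 combinations miss at least one item), so 5 is optimal.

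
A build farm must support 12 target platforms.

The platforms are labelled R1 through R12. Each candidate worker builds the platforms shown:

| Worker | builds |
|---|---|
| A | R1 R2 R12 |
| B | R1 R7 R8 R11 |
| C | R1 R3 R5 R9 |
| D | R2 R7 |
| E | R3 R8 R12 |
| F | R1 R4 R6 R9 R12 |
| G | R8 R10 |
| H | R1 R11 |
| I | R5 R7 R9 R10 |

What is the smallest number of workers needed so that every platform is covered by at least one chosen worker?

A and B and C and F and I together: A ∪ B ∪ C ∪ F ∪ I = {R1, R2, R3, R4, R5, R6, R7, R8, R9, R10, R11, R12} — every platform is covered.
No 4 of the 9 workers cover everything (all 126 combinations miss at least one platform), so 5 is optimal.

5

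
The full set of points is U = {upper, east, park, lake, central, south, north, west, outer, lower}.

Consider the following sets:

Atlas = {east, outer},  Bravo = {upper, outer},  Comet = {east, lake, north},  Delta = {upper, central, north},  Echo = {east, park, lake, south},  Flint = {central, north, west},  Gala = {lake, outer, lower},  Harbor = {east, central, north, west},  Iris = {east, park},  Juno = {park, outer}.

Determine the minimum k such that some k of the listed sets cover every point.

4

Bravo and Echo and Gala and Harbor together: Bravo ∪ Echo ∪ Gala ∪ Harbor = {upper, east, park, lake, central, south, north, west, outer, lower} — every point is covered.
No 3 of the 10 sets cover everything (all 120 combinations miss at least one point), so 4 is optimal.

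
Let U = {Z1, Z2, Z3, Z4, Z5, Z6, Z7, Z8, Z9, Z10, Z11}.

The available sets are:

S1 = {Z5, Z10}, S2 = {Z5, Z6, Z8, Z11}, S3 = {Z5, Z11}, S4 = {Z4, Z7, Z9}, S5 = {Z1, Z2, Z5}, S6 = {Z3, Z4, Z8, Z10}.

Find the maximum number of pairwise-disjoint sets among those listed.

2

S3, S6 are pairwise disjoint (S3={Z5,Z11}; S6={Z3,Z4,Z8,Z10}).
Every remaining set overlaps one of these, and no 3 of the listed sets are pairwise disjoint, so 2 is the maximum.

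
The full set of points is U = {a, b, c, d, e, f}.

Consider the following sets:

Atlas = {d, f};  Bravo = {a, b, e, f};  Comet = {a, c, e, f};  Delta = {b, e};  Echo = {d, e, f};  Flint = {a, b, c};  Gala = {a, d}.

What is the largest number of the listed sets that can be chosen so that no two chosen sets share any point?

Atlas, Flint are pairwise disjoint (Atlas={d,f}; Flint={a,b,c}).
Every remaining set overlaps one of these, and no 3 of the listed sets are pairwise disjoint, so 2 is the maximum.

2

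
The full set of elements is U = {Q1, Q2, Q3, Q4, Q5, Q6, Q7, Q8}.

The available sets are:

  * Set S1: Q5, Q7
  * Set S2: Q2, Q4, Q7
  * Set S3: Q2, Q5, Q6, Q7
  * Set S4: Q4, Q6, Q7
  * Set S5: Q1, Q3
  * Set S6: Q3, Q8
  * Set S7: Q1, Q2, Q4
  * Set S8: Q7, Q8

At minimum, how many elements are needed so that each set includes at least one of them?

Take H = {Q2, Q3, Q7}. Each listed set contains at least one of these, so H is a hitting set of size 3.
The sets S1, S6, S7 are pairwise disjoint, so any hitting set needs a separate element for each — at least 3. Hence 3 is optimal.

3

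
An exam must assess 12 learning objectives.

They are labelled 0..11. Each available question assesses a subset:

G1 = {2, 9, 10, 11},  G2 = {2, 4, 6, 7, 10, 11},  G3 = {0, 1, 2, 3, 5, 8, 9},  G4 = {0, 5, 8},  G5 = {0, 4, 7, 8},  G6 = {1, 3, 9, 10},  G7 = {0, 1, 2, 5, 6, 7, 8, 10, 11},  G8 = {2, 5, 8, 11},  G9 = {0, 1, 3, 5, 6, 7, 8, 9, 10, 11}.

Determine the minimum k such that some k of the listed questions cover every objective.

2

Take {G2, G9}. Their union is {0, 1, 2, 3, 4, 5, 6, 7, 8, 9, 10, 11}, which is all 12 objectives.
No single question has all 12 objectives (the largest, G9, has 10), so 2 is optimal.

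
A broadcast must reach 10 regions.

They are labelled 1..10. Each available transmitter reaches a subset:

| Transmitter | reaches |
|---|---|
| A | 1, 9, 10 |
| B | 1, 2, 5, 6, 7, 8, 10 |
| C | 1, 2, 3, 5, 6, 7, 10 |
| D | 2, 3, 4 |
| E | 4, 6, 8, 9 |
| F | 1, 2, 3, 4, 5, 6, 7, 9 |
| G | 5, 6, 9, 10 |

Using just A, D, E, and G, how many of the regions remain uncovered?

1

Union of A, D, E, G = {1, 2, 3, 4, 5, 6, 8, 9, 10}.
Not covered: 7 — 1 region.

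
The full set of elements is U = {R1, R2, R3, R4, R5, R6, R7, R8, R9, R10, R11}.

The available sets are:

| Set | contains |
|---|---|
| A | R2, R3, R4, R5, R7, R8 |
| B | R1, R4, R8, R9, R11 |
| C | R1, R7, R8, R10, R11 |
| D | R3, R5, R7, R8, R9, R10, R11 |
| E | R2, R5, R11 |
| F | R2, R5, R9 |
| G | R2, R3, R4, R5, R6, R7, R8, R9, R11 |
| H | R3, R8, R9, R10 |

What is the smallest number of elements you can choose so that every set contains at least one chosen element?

2

Take T = {R2, R8}. Each listed set contains at least one of these, so T is a hitting set of size 2.
The sets C, F are pairwise disjoint, so any hitting set needs a separate element for each — at least 2. Hence 2 is optimal.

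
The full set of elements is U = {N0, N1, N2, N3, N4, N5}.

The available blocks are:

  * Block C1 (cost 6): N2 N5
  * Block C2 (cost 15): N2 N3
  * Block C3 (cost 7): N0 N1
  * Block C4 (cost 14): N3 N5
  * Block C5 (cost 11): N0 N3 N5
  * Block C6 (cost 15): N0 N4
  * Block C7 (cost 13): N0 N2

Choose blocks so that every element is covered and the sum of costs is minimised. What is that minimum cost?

39

C1, C3, C5, C6 together cover every element (C1 ∪ C3 ∪ C5 ∪ C6 = {N0, N1, N2, N3, N4, N5}); total cost 6 + 7 + 11 + 15 = 39.
No covering selection has total cost below 39.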